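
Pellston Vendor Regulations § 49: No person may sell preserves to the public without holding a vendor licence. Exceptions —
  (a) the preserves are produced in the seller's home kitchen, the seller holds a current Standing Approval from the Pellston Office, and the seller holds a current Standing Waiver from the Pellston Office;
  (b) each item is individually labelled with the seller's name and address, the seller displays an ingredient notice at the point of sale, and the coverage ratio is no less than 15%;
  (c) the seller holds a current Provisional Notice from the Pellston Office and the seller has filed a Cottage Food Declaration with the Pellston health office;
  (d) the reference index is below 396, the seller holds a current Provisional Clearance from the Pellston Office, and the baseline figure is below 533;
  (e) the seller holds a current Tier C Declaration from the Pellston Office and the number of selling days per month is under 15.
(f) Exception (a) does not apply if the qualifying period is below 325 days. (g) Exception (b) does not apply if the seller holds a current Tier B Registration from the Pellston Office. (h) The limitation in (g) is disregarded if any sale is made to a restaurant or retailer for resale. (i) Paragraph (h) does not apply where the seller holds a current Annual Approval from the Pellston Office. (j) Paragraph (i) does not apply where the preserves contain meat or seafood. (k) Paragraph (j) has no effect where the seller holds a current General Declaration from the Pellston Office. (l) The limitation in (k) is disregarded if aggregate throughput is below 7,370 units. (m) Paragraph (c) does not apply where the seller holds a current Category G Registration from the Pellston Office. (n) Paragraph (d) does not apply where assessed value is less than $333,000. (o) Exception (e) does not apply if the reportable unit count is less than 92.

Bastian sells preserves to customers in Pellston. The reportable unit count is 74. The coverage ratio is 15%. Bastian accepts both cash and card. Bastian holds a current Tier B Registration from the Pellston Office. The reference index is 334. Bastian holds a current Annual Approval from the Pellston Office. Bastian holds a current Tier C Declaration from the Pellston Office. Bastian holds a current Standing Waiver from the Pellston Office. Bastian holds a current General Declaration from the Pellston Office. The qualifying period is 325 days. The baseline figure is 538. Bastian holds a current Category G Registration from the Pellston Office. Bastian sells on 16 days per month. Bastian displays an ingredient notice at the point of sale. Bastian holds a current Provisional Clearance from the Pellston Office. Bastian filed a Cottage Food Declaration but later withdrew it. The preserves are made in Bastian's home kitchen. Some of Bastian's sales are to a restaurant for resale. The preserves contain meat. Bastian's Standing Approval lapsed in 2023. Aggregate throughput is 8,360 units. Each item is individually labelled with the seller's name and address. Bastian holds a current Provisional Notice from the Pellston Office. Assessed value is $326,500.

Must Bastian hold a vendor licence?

Exception (a) fails — the Standing Approval is not current.
Exception (b): items are individually labelled; an ingredient notice is displayed; the coverage ratio is 15%, meeting the 15% threshold — every condition holds. But applying paragraphs (g)–(l): (g) operates — a current Tier B Registration is held. (h) operates (some sales are to a restaurant for resale), but is overridden by (i): (i) operates — a current Annual Approval is held. (j) would limit (i) — the preserves contain meat — but (k) sets (j) aside: (k) operates against (j): a current General Declaration is held. (l), which would lift (k), is inapplicable — aggregate throughput is 8,360 units, not below 7,370 units. Exception (b) does not apply.
Exception (c) fails — the Cottage Food Declaration was withdrawn.
Exception (d) fails — the baseline figure is 538, not below 533.
Exception (e) does not apply: the number of selling days per month is 16, not under 15.
Every exception is unavailable, so the rule governs.

Yes — Bastian must hold a vendor licence.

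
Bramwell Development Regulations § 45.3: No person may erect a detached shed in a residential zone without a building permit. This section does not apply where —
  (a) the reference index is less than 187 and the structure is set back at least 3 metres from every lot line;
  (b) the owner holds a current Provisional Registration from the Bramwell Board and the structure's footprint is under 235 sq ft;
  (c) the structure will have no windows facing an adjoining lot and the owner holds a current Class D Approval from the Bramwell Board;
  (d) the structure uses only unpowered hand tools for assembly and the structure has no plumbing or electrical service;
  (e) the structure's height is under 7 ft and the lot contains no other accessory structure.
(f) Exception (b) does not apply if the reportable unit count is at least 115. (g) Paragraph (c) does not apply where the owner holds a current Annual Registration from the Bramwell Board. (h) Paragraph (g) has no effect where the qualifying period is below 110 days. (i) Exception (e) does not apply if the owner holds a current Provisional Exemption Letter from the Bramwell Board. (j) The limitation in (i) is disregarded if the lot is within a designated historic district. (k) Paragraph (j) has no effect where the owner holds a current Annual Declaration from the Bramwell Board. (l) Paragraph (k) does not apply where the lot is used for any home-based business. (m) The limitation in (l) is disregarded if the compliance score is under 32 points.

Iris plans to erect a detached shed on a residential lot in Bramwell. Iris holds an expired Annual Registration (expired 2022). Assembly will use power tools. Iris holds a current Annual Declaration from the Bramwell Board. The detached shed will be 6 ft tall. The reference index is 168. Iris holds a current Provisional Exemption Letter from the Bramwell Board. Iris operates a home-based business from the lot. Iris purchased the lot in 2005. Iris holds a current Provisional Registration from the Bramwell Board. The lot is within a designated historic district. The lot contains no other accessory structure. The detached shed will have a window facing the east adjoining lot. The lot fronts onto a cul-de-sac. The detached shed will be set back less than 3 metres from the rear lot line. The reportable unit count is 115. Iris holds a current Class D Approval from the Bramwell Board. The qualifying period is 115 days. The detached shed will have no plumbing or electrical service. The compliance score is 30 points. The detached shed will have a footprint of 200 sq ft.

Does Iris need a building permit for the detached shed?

Yes — Iris must obtain a building permit.

Exception (a) does not apply: the rear setback is under 3 m.
Exception (b)'s conditions are all satisfied: a current Provisional Registration is held; the structure's footprint is 200 sq ft, under the 235 sq ft limit. But applying paragraph (f): (f) operates against (b): the reportable unit count is 115, meeting the 115 threshold. Exception (b) does not apply.
Exception (c) requires that the structure will have no windows facing an adjoining lot; but a window faces an adjoining lot, so (c) is unavailable.
Exception (d) does not apply: assembly uses power tools.
All of (e)'s requirements are met (the structure's height is 6 ft, under the 7 ft limit; the lot has no other accessory structure). However, paragraphs (i)–(m) must be considered: (i) operates against (e): a current Provisional Exemption Letter is held. (j) operates (the lot is in a historic district), but is displaced by (k): (k) operates against (j): a current Annual Declaration is held. (l) would limit (k) — a home-based business operates on the lot — but (m) sets (l) aside: (m) operates against (l): the compliance score is 30 points, under the 32 points limit. (e) is therefore removed.
None of the exceptions is available; § 45.3 applies in full.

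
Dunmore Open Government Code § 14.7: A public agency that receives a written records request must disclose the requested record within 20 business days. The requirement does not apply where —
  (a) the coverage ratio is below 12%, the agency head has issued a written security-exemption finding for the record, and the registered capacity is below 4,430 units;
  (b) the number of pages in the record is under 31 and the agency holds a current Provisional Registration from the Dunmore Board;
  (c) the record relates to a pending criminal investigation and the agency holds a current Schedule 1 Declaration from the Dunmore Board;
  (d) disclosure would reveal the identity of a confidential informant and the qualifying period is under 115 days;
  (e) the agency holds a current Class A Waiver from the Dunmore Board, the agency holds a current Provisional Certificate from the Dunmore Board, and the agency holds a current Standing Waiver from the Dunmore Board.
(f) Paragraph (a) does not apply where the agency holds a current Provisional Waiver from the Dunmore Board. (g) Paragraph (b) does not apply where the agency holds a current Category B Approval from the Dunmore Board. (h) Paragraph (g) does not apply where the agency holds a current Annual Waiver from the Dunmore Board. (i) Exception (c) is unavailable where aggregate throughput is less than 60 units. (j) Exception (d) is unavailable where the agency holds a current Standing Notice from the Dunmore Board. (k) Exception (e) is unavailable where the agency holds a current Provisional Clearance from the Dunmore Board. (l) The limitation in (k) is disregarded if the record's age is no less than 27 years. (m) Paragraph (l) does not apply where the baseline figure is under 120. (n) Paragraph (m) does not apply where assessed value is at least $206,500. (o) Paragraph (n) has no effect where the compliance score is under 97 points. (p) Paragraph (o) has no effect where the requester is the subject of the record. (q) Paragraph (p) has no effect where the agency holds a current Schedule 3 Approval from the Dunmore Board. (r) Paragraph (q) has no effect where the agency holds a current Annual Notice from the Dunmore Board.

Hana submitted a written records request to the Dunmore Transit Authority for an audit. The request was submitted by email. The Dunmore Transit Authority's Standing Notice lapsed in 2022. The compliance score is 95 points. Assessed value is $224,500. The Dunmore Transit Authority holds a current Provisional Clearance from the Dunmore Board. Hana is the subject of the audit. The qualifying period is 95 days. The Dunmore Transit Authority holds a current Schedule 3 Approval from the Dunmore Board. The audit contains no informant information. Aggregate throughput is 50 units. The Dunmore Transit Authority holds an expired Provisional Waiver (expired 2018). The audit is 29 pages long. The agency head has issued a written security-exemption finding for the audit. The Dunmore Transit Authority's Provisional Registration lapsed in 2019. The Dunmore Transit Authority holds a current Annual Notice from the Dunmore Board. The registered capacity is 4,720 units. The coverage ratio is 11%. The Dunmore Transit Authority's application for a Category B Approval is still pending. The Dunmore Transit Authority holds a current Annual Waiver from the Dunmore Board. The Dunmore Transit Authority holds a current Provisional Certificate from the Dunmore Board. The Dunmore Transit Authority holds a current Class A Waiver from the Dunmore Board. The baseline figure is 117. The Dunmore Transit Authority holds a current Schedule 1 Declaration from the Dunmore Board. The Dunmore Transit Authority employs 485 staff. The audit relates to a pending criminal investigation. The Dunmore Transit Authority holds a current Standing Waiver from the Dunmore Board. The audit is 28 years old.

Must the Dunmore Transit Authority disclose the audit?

Exception (a) does not apply: the registered capacity is 4,720 units, not below 4,430 units.
Exception (b) does not apply: no current Provisional Registration is held.
Exception (c): the audit relates to a pending investigation; a current Schedule 1 Declaration is held — every condition holds. However, paragraph (i) must be considered: (i) operates against (c): aggregate throughput is 50 units, less than the 60 units limit. (c) is therefore removed.
Exception (d) fails — the audit contains no informant information.
Exception (e)'s conditions are all satisfied: a current Class A Waiver is held; a current Provisional Certificate is held; a current Standing Waiver is held. Under paragraphs (k)–(r): (k) is triggered (a current Provisional Clearance is held), but is itself disapplied by (l): (l) is triggered — the record's age is 28 years, meeting the 27 years threshold. (m) operates (the baseline figure is 117, under the 120 limit), but is displaced by (n): (n) is engaged — assessed value is $224,500, meeting the $206,500 threshold. (o) operates (the compliance score is 95 points, under the 97 points limit), but is itself disapplied by (p): (p) operates against (o): Hana is the subject of the audit. (q) would limit (p) — a current Schedule 3 Approval is held — but (r) sets (q) aside: (r) operates against (q): a current Annual Notice is held. Exception (e) stands.

No — exception (e) applies; the Dunmore Transit Authority is not required to disclose the audit.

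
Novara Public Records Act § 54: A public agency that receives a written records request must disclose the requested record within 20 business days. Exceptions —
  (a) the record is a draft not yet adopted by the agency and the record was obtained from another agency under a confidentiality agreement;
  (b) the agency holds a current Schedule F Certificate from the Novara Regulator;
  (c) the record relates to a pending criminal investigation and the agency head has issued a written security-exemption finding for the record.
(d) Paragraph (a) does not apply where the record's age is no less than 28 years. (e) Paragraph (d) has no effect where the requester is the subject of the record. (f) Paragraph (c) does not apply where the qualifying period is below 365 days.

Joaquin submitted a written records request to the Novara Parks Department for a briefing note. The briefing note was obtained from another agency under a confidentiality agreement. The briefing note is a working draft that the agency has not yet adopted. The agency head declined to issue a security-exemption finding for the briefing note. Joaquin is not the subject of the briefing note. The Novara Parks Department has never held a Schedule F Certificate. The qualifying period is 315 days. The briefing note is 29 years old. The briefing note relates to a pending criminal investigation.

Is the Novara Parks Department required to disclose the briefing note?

Exception (a) is satisfied on its face — the briefing note is an unadopted draft; the briefing note was obtained under a confidentiality agreement. But: (d) operates against (a): the record's age is 29 years, meeting the 28 years threshold. (e) is not engaged (Joaquin is not the subject of the briefing note), so (d) stands. (a) is therefore removed.
Exception (b) requires that the agency holds a current Schedule F Certificate from the Novara Regulator; but there is no Schedule F Certificate in force, so (b) is unavailable.
Exception (c) requires that the agency head has issued a written security-exemption finding for the record; but the agency head declined to issue a security-exemption finding, so (c) is unavailable.
No exception applies. The general rule governs.

Yes — the Novara Parks Department must disclose the briefing note.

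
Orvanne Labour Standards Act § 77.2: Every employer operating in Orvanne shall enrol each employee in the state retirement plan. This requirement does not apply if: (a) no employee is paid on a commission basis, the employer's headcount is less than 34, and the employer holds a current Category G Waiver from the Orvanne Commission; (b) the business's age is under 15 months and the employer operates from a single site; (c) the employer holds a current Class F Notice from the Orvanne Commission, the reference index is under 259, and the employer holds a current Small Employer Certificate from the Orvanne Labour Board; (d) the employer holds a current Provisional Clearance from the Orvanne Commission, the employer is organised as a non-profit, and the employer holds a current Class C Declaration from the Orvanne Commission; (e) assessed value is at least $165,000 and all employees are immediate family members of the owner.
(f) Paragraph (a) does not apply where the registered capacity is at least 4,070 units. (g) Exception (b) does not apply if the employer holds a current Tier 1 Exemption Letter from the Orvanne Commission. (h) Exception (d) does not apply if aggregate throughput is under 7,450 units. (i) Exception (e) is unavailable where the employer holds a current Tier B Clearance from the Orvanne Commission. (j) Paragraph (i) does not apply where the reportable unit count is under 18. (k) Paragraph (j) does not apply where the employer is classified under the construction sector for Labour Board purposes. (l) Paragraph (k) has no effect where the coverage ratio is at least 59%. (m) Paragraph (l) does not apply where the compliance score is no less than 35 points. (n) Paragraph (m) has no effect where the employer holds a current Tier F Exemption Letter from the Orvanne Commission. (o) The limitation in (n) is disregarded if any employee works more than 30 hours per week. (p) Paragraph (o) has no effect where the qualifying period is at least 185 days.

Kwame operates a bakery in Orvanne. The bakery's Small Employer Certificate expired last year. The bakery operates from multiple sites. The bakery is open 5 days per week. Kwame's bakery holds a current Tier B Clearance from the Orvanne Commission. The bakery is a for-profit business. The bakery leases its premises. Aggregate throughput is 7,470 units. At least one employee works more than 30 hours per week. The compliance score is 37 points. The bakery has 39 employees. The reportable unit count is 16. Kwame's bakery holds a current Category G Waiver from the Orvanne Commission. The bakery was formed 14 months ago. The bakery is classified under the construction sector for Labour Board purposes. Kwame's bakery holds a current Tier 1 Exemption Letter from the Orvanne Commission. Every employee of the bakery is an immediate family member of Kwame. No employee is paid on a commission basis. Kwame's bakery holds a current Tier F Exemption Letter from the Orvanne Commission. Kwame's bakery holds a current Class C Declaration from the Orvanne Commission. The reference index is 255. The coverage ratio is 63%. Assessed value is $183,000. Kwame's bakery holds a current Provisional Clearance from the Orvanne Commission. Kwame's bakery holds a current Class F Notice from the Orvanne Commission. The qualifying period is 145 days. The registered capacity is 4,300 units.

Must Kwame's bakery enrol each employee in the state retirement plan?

Exception (a) fails — the employer's headcount is 39, not less than 34.
Exception (b) does not apply: the employer operates from multiple sites.
Exception (c) fails — the Small Employer Certificate has expired.
Exception (d) does not apply: the employer is for-profit.
All of (e)'s requirements are met (assessed value is $183,000, meeting the $165,000 threshold; every employee is an immediate family member). However, paragraphs (i)–(p) must be considered: (i) is engaged — a current Tier B Clearance is held. (j) applies (the reportable unit count is 16, under the 18 limit), but yields to (k): (k) applies — the bakery is classified under the construction sector. (l) would limit (k) — the coverage ratio is 63%, meeting the 59% threshold — but (m) sets (l) aside: (m) is engaged — the compliance score is 37 points, meeting the 35 points threshold. (n) would limit (m) — a current Tier F Exemption Letter is held — but (o) sets (n) aside: (o) operates against (n): at least one employee exceeds 30 hours/week. (p) is not triggered (the qualifying period is 145 days, short of 185 days), so (o) stands. Exception (e) does not apply.
No exception is made out. Kwame's bakery falls within the general rule.

Yes — Kwame's bakery must enrol each employee in the state retirement plan.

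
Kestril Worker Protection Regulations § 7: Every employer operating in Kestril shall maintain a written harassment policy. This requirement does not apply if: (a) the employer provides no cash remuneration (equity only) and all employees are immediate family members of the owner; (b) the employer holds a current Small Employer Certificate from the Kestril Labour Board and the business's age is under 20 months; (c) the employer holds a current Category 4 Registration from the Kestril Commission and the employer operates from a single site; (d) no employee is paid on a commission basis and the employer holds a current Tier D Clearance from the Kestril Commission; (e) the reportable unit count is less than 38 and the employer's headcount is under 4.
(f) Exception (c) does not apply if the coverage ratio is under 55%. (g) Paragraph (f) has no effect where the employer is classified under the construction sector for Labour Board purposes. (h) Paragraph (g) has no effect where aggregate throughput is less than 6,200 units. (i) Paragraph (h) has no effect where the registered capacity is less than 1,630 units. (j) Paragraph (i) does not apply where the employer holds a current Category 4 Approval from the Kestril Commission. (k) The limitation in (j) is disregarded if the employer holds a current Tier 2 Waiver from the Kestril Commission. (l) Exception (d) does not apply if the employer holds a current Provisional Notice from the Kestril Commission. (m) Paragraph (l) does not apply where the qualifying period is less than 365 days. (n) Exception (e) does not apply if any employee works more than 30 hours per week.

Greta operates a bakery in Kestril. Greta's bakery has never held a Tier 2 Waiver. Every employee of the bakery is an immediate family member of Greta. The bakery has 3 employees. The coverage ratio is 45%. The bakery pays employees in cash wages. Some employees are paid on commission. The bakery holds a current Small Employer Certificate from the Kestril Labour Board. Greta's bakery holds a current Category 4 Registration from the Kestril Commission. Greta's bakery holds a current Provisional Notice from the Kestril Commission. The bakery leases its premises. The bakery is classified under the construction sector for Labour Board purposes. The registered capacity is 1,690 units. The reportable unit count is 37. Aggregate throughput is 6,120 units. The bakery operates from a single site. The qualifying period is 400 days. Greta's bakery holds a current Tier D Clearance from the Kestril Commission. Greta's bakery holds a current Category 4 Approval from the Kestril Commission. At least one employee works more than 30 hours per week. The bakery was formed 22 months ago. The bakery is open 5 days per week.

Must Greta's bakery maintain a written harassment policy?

Yes — Greta's bakery must maintain a written harassment policy.

Exception (a) does not apply: employees are paid cash wages.
Exception (b) does not apply: the business's age is 22 months, not under 20 months.
All of (c)'s requirements are met (a current Category 4 Registration is held; the employer operates from a single site). Turning to paragraphs (f)–(k): (f) operates — the coverage ratio is 45%, under the 55% limit. (g) would limit (f) — the bakery is classified under the construction sector — but (h) sets (g) aside: (h) operates against (g): aggregate throughput is 6,120 units, less than the 6,200 units limit. (i) is not engaged (the registered capacity is 1,690 units, not less than 1,630 units), so (h) stands. Exception (c) does not apply.
Exception (d) fails — some employees are paid on commission.
Exception (e) is satisfied on its face — the reportable unit count is 37, less than the 38 limit; the employer's headcount is 3, under the 4 limit. Turning to paragraph (n): (n) operates — at least one employee exceeds 30 hours/week. Exception (e) does not apply.
Every exception is unavailable, so the rule governs.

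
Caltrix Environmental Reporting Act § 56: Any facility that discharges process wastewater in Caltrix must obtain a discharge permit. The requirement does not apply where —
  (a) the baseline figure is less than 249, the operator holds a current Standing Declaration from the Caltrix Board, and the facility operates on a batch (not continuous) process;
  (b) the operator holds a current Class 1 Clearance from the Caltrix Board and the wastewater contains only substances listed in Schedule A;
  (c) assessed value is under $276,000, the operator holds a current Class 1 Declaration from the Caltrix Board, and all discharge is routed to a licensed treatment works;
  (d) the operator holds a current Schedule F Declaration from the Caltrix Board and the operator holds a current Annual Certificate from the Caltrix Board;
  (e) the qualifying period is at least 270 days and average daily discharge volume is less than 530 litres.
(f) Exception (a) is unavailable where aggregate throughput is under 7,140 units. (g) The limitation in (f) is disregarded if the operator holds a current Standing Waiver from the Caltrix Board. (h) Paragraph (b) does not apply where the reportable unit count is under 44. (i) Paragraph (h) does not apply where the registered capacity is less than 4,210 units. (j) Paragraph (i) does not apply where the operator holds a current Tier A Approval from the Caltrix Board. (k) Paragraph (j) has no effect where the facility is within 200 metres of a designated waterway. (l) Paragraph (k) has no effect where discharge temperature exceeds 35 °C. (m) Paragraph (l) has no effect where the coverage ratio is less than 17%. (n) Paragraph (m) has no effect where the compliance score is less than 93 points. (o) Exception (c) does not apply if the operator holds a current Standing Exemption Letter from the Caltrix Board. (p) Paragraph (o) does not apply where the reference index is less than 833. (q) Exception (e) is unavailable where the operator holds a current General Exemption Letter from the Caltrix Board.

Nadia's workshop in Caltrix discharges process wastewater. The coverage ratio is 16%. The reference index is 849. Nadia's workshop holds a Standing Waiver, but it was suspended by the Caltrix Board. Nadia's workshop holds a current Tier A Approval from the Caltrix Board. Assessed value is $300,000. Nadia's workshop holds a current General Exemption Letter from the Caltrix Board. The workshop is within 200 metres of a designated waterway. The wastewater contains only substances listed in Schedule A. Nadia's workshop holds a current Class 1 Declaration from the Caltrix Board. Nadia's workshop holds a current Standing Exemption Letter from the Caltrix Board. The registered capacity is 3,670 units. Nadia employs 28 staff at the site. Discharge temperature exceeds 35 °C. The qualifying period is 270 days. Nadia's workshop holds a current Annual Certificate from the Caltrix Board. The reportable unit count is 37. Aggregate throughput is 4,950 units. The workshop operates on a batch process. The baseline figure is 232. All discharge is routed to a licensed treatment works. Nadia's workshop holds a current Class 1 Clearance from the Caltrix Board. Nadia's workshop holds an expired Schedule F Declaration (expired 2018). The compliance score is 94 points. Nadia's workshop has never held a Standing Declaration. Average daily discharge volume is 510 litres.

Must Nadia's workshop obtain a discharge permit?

No — exception (b) applies; Nadia's workshop is not required to obtain a discharge permit.

Exception (a) does not apply: the Standing Declaration is not current.
Exception (b) is satisfied on its face — a current Class 1 Clearance is held; the wastewater is Schedule-A-only. Under paragraphs (h)–(n): (h) would limit (b) — the reportable unit count is 37, under the 44 limit — but (i) sets (h) aside: (i) is engaged — the registered capacity is 3,670 units, less than the 4,210 units limit. (j) is triggered (a current Tier A Approval is held), but yields to (k): (k) operates against (j): the workshop is within 200 m of a designated waterway. (l) would limit (k) — discharge temperature exceeds 35 °C — but (m) sets (l) aside: (m) is triggered — the coverage ratio is 16%, less than the 17% limit. (n) is inapplicable (the compliance score is 94 points, not less than 93 points), so (m) stands. Exception (b) stands.
Exception (c) fails — assessed value is $300,000, not under $276,000.
Exception (d) fails — the Schedule F Declaration is not current.
All of (e)'s requirements are met (the qualifying period is 270 days, meeting the 270 days threshold; average daily discharge volume is 510 litres, less than the 530 litres limit). But applying paragraph (q): (q) applies — a current General Exemption Letter is held. (e) is therefore removed.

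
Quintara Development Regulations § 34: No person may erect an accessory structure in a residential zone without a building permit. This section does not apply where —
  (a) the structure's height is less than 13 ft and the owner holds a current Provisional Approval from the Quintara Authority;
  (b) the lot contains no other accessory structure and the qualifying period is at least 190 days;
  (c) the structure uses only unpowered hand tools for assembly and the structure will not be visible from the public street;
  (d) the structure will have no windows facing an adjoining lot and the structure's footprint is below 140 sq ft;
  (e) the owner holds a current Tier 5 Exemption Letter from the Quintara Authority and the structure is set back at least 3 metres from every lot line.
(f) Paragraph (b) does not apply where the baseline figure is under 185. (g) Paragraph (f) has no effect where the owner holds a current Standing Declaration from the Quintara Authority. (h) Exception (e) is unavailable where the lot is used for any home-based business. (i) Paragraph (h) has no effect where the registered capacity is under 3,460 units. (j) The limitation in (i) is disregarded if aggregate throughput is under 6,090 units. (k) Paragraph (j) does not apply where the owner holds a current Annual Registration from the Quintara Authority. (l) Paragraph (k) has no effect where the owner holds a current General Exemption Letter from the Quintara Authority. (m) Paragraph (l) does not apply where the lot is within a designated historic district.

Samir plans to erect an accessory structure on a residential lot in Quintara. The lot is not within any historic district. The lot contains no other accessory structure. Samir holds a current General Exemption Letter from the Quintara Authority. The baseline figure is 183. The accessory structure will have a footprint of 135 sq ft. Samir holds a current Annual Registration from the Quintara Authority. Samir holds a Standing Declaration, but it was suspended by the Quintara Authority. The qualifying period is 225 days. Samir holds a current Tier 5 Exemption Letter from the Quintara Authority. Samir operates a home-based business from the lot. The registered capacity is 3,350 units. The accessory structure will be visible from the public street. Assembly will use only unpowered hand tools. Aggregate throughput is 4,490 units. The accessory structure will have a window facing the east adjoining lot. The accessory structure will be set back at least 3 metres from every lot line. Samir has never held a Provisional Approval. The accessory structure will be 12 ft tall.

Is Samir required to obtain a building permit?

Yes — Samir must obtain a building permit.

Exception (a) requires that the owner holds a current Provisional Approval from the Quintara Authority; but there is no Provisional Approval in force, so (a) is unavailable.
Exception (b)'s conditions are all satisfied: the lot has no other accessory structure; the qualifying period is 225 days, meeting the 190 days threshold. But applying paragraphs (f)–(g): (f) operates against (b): the baseline figure is 183, under the 185 limit. (g) is not triggered (no current Standing Declaration is held), so (f) stands. So (b) is unavailable.
Exception (c) does not apply: the structure will be visible from the street.
Exception (d) does not apply: a window faces an adjoining lot.
Exception (e): a current Tier 5 Exemption Letter is held; the setback is at least 3 m on every side — every condition holds. However, paragraphs (h)–(m) must be considered: (h) operates against (e): a home-based business operates on the lot. (i) would limit (h) — the registered capacity is 3,350 units, under the 3,460 units limit — but (j) sets (i) aside: (j) operates against (i): aggregate throughput is 4,490 units, under the 6,090 units limit. (k) applies (a current Annual Registration is held), but is set aside by (l): (l) operates against (k): a current General Exemption Letter is held. (m) does not operate here (the lot is not in a historic district), so (l) stands. So (e) is unavailable.
Every exception is unavailable, so the rule governs.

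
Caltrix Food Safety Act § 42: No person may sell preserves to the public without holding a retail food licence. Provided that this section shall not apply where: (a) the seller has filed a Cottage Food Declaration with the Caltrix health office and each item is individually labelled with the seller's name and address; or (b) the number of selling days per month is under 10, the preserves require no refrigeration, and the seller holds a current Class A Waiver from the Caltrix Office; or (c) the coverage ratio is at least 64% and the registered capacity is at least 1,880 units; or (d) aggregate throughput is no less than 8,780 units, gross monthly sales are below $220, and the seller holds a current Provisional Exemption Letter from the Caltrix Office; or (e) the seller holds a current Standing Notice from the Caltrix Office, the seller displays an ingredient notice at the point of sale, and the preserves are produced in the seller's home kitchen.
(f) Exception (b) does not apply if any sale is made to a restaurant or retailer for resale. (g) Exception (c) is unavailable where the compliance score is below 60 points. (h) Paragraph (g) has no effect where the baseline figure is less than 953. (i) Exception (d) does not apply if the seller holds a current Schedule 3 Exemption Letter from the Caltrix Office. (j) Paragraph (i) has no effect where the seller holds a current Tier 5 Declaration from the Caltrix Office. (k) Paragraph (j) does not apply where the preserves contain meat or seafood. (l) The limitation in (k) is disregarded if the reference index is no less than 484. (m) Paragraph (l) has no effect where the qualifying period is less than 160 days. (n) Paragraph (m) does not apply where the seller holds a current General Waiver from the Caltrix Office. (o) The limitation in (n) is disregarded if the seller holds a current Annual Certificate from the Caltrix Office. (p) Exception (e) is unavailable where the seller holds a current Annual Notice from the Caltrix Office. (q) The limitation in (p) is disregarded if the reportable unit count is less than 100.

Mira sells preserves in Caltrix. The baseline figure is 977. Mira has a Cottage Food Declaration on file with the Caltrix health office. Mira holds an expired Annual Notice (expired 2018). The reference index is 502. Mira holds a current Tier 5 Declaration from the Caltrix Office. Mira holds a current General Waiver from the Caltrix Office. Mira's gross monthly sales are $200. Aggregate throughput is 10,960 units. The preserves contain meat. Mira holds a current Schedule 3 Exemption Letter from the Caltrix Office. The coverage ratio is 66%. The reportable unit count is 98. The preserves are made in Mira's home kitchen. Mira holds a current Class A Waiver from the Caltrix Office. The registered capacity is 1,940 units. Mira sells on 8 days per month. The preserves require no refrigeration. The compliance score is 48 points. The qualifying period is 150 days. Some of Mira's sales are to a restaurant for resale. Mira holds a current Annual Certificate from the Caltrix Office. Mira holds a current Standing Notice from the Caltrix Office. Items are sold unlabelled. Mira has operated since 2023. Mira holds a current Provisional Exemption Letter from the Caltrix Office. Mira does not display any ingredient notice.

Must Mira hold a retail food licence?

Yes — Mira must hold a retail food licence.

Exception (a) does not apply: items are sold unlabelled.
Exception (b): the number of selling days per month is 8, under the 10 limit; the preserves are shelf-stable; a current Class A Waiver is held — every condition holds. Turning to paragraph (f): (f) operates against (b): some sales are to a restaurant for resale. Exception (b) does not apply.
Exception (c): the coverage ratio is 66%, meeting the 64% threshold; the registered capacity is 1,940 units, meeting the 1,880 units threshold — every condition holds. However, paragraphs (g)–(h) must be considered: (g) is triggered — the compliance score is 48 points, below the 60 points limit. (h) is inapplicable (the baseline figure is 977, not less than 953), so (g) stands. (c) is therefore removed.
All of (d)'s requirements are met (aggregate throughput is 10,960 units, meeting the 8,780 units threshold; gross monthly sales are $200, below the $220 limit; a current Provisional Exemption Letter is held). Turning to paragraphs (i)–(o): (i) operates — a current Schedule 3 Exemption Letter is held. (j) applies (a current Tier 5 Declaration is held), but is itself disapplied by (k): (k) operates against (j): the preserves contain meat. (l) operates (the reference index is 502, meeting the 484 threshold), but yields to (m): (m) operates against (l): the qualifying period is 150 days, less than the 160 days limit. (n) is engaged (a current General Waiver is held), but is displaced by (o): (o) operates against (n): a current Annual Certificate is held. Exception (d) does not apply.
Exception (e) does not apply: no ingredient notice is displayed.
Every exception is unavailable, so the rule governs.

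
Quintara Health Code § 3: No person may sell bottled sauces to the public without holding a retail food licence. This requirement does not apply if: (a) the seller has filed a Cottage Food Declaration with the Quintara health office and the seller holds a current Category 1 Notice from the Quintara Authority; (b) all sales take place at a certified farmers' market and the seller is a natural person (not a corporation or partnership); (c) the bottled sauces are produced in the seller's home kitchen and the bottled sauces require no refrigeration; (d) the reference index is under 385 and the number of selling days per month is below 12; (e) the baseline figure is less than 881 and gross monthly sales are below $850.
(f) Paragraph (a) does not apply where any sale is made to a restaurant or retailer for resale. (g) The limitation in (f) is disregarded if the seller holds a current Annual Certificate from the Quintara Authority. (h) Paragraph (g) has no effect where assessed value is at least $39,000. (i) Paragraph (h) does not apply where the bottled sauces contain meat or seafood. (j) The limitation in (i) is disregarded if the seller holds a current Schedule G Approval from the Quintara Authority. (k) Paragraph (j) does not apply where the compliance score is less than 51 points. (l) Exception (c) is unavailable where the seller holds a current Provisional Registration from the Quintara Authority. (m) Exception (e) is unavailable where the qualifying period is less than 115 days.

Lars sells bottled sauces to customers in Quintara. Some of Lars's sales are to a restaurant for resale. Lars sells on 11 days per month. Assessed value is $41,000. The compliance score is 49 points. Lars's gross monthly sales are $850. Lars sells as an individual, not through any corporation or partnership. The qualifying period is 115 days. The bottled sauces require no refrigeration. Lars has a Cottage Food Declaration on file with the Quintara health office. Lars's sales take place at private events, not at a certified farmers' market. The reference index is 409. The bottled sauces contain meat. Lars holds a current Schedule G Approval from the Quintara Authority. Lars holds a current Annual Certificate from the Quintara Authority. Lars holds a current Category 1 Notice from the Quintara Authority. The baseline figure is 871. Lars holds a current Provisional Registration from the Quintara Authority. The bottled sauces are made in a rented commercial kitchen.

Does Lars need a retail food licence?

No — exception (a) applies; Lars is not required to hold a retail food licence.

Exception (a)'s conditions are all satisfied: a Cottage Food Declaration is on file; a current Category 1 Notice is held. Under paragraphs (f)–(k): (f) would limit (a) — some sales are to a restaurant for resale — but (g) sets (f) aside: (g) operates against (f): a current Annual Certificate is held. (h) would limit (g) — assessed value is $41,000, meeting the $39,000 threshold — but (i) sets (h) aside: (i) operates against (h): the bottled sauces contain meat. (j) would limit (i) — a current Schedule G Approval is held — but (k) sets (j) aside: (k) is engaged — the compliance score is 49 points, less than the 51 points limit. Exception (a) stands.
Exception (b) requires that all sales take place at a certified farmers' market; but sales are at private events, not a certified farmers' market, so (b) is unavailable.
Exception (c) requires that the bottled sauces are produced in the seller's home kitchen; but the bottled sauces are made in a commercial kitchen, not a home kitchen, so (c) is unavailable.
Exception (d) does not apply: the reference index is 409, not under 385.
Exception (e) does not apply: gross monthly sales are $850, not below $850.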